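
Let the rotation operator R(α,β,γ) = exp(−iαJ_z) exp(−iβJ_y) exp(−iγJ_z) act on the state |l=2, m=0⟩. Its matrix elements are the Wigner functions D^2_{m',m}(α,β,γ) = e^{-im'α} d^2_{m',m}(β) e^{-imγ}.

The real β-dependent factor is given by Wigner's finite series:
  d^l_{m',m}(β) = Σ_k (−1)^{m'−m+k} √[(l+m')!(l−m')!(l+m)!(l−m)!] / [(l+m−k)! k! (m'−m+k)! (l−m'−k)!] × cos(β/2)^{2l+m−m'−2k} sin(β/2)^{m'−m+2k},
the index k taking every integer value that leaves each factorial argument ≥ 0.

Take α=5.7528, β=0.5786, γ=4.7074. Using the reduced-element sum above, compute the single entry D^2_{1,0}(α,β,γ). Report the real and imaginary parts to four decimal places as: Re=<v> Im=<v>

Split into d^2_{1,0}(β=0.5786) × two z-phases.
With c≡cos(β/2)=0.958444 and s≡sin(β/2)=0.285281, N=[6·1·2·2]^{1/2}=4.898979
k∈{0,1} keeps every argument non-negative
  k=0: (−1)^1·4.8990/(2)·0.9584^3·0.2853^1 = -0.615246
  k=1: (−1)^2·4.8990/(2)·0.9584^1·0.2853^3 = +0.054508
d^2_{1,0}(0.5786) = -0.615246 +0.054508 = -0.560738
Attach z-rotation phases: D = e^{-i(1)(5.7528)}·(-0.560738)·e^{-i(0)(4.7074)} = -0.483699-0.283658i

Re=-0.4837 Im=-0.2837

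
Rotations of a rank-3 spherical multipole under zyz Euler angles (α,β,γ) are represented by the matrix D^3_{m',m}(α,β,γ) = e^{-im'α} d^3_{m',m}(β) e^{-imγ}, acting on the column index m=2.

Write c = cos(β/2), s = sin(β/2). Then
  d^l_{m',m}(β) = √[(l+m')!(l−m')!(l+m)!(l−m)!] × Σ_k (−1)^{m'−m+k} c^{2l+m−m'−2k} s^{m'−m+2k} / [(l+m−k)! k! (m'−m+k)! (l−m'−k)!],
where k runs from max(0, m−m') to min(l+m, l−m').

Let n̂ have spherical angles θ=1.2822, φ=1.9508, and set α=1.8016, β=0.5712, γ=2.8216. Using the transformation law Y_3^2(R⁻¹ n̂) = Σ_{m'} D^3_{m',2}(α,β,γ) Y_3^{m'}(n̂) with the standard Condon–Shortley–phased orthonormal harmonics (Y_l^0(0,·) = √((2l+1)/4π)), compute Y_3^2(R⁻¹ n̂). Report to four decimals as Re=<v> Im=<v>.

Need the full column D^3_{m',2} for m'=−3..3 at α=1.8016, β=0.5712, γ=2.8216.
cos(β/2)=0.959493, sin(β/2)=0.281733
d^3_{-3,2}: single k=5 term ⇒ +0.004172;  D = +0.004054-0.000985i
d^3_{-2,2}: k∈[4..5] ⇒ +0.029001 -0.000500 = +0.028500;  D = -0.012887-0.025420i
d^3_{-1,2}: k∈[3..4] ⇒ +0.124931 -0.005386 = +0.119545;  D = -0.091433+0.077014i
d^3_{0,2}: k∈[2..3] ⇒ +0.368471 -0.031768 = +0.336703;  D = +0.270071+0.201073i
d^3_{1,2}: k∈[1..2] ⇒ +0.724514 -0.124931 = +0.599583;  D = +0.238549-0.550085i
d^3_{2,2}: k∈[0..1] ⇒ +0.780280 -0.336367 = +0.443913;  D = -0.436869-0.078765i
d^3_{3,2}: single k=0 term ⇒ -0.561206;  D = -0.029408-0.560435i
Y_3^{m'}(θ=1.2822,φ=1.9508) and Σ D·Y over m':
  (+0.0041-0.0010i)·(+0.3340+0.1535i)  (-0.0129-0.0254i)·(-0.1938+0.1842i)  (-0.0914+0.0770i)·(+0.0684+0.1712i)  (+0.2701+0.2011i)·(-0.2756+0.0000i)  (+0.2385-0.5501i)·(-0.0684+0.1712i)  (-0.4369-0.0788i)·(-0.1938-0.1842i)  (-0.0294-0.5604i)·(-0.3340+0.1535i)
Y_3^2(R⁻¹ n̂) = +0.158653+0.293867i

Re=0.1587 Im=0.2939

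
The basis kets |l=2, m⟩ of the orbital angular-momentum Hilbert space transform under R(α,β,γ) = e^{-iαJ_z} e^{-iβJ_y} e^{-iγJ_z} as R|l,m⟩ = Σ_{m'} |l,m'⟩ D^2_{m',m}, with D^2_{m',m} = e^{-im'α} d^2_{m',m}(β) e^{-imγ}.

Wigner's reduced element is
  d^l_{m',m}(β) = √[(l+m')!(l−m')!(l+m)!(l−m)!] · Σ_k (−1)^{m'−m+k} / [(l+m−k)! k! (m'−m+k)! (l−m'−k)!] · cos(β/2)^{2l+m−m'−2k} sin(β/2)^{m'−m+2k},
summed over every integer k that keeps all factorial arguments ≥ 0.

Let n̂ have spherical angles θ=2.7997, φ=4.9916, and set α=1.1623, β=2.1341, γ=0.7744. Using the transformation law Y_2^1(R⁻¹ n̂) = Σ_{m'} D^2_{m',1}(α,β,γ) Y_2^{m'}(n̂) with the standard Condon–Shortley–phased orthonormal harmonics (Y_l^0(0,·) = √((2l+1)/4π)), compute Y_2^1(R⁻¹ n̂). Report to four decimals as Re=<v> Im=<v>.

Re=-0.1140 Im=0.1768

Need the full column D^2_{m',1} for m'=−2..2 at α=1.1623, β=2.1341, γ=0.7744.
cos(β/2)=0.482710, sin(β/2)=0.875780
d^2_{-2,1}: single k=3 term ⇒ +0.648488;  D = +0.013356+0.648350i
d^2_{-1,1}: k∈[2..3] ⇒ +0.536147 -0.588275 = -0.052128;  D = -0.048255-0.019717i
d^2_{0,1}: k∈[1..2] ⇒ +0.241284 -0.794232 = -0.552947;  D = -0.395269+0.386669i
d^2_{1,1}: k∈[0..1] ⇒ +0.054293 -0.536147 = -0.481854;  D = +0.172404+0.449956i
d^2_{2,1}: single k=0 term ⇒ -0.197008;  D = +0.196829+0.008389i
Y_2^{m'}(θ=2.7997,φ=4.9916) and Σ D·Y over m':
  (+0.0134+0.6484i)·(-0.0368+0.0230i)  (-0.0483-0.0197i)·(-0.0673-0.2346i)  (-0.3953+0.3867i)·(+0.5244+0.0000i)  (+0.1724+0.4500i)·(+0.0673-0.2346i)  (+0.1968+0.0084i)·(-0.0368-0.0230i)
Y_2^1(R⁻¹ n̂) = -0.113991+0.176840i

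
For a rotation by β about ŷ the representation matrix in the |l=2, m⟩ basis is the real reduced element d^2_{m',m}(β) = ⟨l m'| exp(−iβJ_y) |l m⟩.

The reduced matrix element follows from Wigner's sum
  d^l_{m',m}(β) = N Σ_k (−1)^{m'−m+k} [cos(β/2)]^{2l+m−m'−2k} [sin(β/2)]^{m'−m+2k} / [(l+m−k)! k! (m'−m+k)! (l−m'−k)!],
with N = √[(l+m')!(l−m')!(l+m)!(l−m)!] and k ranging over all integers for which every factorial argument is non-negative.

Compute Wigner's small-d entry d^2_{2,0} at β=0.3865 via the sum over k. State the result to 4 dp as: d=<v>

d^2_{2,0}(β=0.3865) via Wigner's sum:
With c≡cos(β/2)=0.981385 and s≡sin(β/2)=0.192049, N=[24·1·2·2]^{1/2}=9.797959
Admissible k: 0..0 (factorial args all ≥0)
  k=0: (−1)^2·9.7980/(4)·0.9814^2·0.1920^2 = +0.087012
d^2_{2,0}(0.3865) = +0.087012

d=0.0870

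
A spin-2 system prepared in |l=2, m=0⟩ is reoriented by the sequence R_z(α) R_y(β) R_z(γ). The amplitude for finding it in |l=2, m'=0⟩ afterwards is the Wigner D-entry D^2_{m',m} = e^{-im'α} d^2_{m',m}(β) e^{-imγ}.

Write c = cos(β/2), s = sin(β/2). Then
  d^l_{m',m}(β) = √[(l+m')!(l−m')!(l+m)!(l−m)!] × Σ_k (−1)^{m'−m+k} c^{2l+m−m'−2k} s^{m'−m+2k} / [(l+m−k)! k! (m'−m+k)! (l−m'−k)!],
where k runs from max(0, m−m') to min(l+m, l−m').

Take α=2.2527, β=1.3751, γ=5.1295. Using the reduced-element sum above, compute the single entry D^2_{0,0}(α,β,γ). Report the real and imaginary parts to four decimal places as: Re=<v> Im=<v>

Re=-0.4433 Im=0.0000

First d^2_{0,0}(β=1.3751), then the phase factors e^{-i(0)α} and e^{-i(0)γ}:
With c≡cos(β/2)=0.772803 and s≡sin(β/2)=0.634646, N=[2·2·2·2]^{1/2}=4.000000
k: max(0,(0)−(0))=0 … min(2+(0),2−(0))=2
  k=0: (−1)^0·4.0000/(4)·0.7728^4·0.6346^0 = +0.356677
  k=1: (−1)^1·4.0000/(1)·0.7728^2·0.6346^2 = -0.962189
  k=2: (−1)^2·4.0000/(4)·0.7728^0·0.6346^4 = +0.162228
d^2_{0,0}(1.3751) = +0.356677 -0.962189 +0.162228 = -0.443284
D = (+1.000000+0.000000i)·(-0.443284)·(+1.000000+0.000000i) = -0.443284+0.000000i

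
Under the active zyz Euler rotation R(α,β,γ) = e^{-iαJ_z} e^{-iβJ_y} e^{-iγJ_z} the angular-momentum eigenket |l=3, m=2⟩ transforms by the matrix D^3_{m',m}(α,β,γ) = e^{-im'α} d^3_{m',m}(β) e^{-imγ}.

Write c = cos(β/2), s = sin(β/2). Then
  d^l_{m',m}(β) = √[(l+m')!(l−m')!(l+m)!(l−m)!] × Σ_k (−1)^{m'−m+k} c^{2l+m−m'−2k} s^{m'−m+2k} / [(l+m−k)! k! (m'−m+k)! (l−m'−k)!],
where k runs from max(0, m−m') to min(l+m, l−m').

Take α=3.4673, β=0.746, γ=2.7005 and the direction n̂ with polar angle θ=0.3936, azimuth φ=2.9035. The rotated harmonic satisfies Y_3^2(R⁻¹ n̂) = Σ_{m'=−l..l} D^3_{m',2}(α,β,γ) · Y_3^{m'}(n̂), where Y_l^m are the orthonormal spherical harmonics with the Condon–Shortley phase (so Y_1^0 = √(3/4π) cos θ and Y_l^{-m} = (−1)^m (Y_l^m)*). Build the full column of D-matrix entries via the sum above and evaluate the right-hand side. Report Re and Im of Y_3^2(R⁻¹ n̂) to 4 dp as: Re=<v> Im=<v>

Need the full column D^3_{m',2} for m'=−3..3 at α=3.4673, β=0.746, γ=2.7005.
cos(β/2)=0.931238, sin(β/2)=0.364411
d^3_{-3,2}: single k=5 term ⇒ +0.014659;  D = +0.004171-0.014053i
d^3_{-2,2}: k∈[4..5] ⇒ +0.076464 -0.002342 = +0.074122;  D = +0.002756+0.074071i
d^3_{-1,2}: k∈[3..4] ⇒ +0.247165 -0.018924 = +0.228240;  D = -0.081023-0.213375i
d^3_{0,2}: k∈[2..3] ⇒ +0.546999 -0.083762 = +0.463237;  D = +0.294371+0.357679i
d^3_{1,2}: k∈[1..2] ⇒ +0.807041 -0.247165 = +0.559876;  D = -0.475402-0.295726i
d^3_{2,2}: k∈[0..1] ⇒ +0.652176 -0.499339 = +0.152837;  D = +0.148785+0.034958i
d^3_{3,2}: single k=0 term ⇒ -0.625131;  D = +0.622316-0.059259i
Y_3^{m'}(θ=0.3936,φ=2.9035) and Σ D·Y over m':
  (+0.0042-0.0141i)·(-0.0178-0.0154i)  (+0.0028+0.0741i)·(+0.1234+0.0636i)  (-0.0810-0.2134i)·(-0.3932-0.0954i)  (+0.2944+0.3577i)·(+0.4358+0.0000i)  (-0.4754-0.2957i)·(+0.3932-0.0954i)  (+0.1488+0.0350i)·(+0.1234-0.0636i)  (+0.6223-0.0593i)·(+0.0178-0.0154i)
Y_3^2(R⁻¹ n̂) = -0.049294+0.170301i

Re=-0.0493 Im=0.1703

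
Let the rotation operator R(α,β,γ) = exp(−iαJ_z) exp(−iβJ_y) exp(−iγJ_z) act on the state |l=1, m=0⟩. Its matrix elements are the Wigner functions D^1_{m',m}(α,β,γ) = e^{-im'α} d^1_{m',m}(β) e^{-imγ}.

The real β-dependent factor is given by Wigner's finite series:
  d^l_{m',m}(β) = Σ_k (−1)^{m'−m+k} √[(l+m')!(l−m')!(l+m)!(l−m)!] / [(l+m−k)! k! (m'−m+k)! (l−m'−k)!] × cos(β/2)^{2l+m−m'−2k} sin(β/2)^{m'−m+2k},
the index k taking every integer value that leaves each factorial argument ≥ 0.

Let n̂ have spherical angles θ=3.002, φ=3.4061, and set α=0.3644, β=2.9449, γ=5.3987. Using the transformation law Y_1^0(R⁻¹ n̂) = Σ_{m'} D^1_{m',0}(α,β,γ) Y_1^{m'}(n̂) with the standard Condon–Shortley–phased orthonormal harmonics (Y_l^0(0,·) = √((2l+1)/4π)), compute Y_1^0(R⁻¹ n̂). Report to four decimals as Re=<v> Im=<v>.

Need the full column D^1_{m',0} for m'=−1..1 at α=0.3644, β=2.9449, γ=5.3987.
cos(β/2)=0.098188, sin(β/2)=0.995168
d^1_{-1,0}: single k=1 term ⇒ +0.138188;  D = +0.129114+0.049249i
d^1_{0,0}: k∈[0..1] ⇒ +0.009641 -0.990359 = -0.980718;  D = -0.980718+0.000000i
d^1_{1,0}: single k=0 term ⇒ -0.138188;  D = -0.129114+0.049249i
Y_1^{m'}(θ=3.002,φ=3.4061) and Σ D·Y over m':
  (+0.1291+0.0492i)·(-0.0464+0.0126i)  (-0.9807+0.0000i)·(-0.4838+0.0000i)  (-0.1291+0.0492i)·(+0.0464+0.0126i)
Y_1^0(R⁻¹ n̂) = +0.461301+0.000000i

Re=0.4613 Im=0.0000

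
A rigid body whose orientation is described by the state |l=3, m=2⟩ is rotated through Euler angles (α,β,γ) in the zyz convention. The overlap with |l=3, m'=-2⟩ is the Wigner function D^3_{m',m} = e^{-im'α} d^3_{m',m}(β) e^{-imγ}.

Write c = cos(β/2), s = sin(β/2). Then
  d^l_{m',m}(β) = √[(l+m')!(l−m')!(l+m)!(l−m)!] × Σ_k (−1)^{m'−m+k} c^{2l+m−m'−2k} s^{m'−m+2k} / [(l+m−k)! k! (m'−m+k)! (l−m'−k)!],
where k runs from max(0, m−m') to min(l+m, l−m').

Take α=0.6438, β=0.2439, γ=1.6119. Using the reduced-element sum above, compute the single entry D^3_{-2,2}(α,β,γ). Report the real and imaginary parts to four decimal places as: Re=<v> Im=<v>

D^3_{-2,2}(0.6438,0.2439,1.6119) = e^{-i·-2·0.6438}·d^3_{-2,2}(0.2439)·e^{-i·2·1.6119}. Compute d first:
Half-angle: c=0.992573, s=0.121648. N=√(1·120·120·1)=120.000000
k: max(0,(2)−(-2))=4 … min(3+(2),3−(-2))=5
  k=4: (−1)^0·120.0000/(24)·0.9926^2·0.1216^4 = +0.001079
  k=5: (−1)^1·120.0000/(120)·0.9926^0·0.1216^6 = -0.000003
d^3_{-2,2}(0.2439) = +0.001079 -0.000003 = +0.001075
Attach z-rotation phases: D = e^{-i(-2)(0.6438)}·(+0.001075)·e^{-i(2)(1.6119)} = -0.000384-0.001004i

Re=-0.0004 Im=-0.0010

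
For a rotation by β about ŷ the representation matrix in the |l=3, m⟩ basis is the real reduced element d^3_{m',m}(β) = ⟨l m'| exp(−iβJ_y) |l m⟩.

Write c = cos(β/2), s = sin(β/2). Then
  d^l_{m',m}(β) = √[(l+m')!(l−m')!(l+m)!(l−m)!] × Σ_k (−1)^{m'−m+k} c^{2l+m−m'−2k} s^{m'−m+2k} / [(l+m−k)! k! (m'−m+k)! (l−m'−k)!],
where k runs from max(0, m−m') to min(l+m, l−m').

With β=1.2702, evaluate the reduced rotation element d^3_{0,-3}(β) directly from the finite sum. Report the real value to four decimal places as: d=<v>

d^3_{0,-3}(β=1.2702) via Wigner's sum:
With c≡cos(β/2)=0.805012 and s≡sin(β/2)=0.593258, N=[6·6·1·720]^{1/2}=160.996894
The bounds max(0,m−m')=0 and min(l+m,l−m')=0 give 1 term
  k=0: (−1)^3·160.9969/(36)·0.8050^3·0.5933^3 = -0.487140
d^3_{0,-3}(1.2702) = -0.487140

d=-0.4871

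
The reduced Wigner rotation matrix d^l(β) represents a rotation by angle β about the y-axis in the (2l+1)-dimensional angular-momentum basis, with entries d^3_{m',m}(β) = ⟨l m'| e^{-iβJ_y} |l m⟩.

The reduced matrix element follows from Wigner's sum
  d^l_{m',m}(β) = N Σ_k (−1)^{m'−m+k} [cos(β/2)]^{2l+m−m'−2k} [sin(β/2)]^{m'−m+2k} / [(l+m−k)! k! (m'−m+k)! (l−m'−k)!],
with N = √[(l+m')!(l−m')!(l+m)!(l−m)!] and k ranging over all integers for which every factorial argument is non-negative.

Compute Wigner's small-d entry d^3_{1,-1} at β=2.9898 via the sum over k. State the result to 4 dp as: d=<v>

d=0.9376

d^3_{1,-1}(β=2.9898) via Wigner's sum:
c=cos(2.9898/2)=0.075823, s=sin(2.9898/2)=0.997121; N=√[24·2·2·24]=48.000000
Admissible k: 0..2 (factorial args all ≥0)
  k=0: (−1)^2·48.0000/(8)·0.0758^4·0.9971^2 = +0.000197
  k=1: (−1)^3·48.0000/(6)·0.0758^2·0.9971^4 = -0.045466
  k=2: (−1)^4·48.0000/(48)·0.0758^0·0.9971^6 = +0.982851
d^3_{1,-1}(2.9898) = +0.000197 -0.045466 +0.982851 = +0.937582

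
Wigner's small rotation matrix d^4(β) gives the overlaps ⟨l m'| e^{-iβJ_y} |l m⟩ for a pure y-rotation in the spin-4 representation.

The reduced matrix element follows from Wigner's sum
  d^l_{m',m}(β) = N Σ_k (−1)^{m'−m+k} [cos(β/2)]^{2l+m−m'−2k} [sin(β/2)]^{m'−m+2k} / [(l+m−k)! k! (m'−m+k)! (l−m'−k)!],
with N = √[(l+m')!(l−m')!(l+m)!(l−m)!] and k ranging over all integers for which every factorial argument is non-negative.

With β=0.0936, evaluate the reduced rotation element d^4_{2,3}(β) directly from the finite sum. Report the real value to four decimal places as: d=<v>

d^4_{2,3}(β=0.0936) via Wigner's sum:
c=cos(0.0936/2)=0.998905, s=sin(0.0936/2)=0.046783; N=√[720·2·5040·1]=2693.993318
k∈{1,2} keeps every argument non-negative
  k=1: (−1)^0·2693.9933/(720)·0.9989^7·0.0468^1 = +0.173708
  k=2: (−1)^1·2693.9933/(240)·0.9989^5·0.0468^3 = -0.001143
d^4_{2,3}(0.0936) = +0.173708 -0.001143 = +0.172565

d=0.1726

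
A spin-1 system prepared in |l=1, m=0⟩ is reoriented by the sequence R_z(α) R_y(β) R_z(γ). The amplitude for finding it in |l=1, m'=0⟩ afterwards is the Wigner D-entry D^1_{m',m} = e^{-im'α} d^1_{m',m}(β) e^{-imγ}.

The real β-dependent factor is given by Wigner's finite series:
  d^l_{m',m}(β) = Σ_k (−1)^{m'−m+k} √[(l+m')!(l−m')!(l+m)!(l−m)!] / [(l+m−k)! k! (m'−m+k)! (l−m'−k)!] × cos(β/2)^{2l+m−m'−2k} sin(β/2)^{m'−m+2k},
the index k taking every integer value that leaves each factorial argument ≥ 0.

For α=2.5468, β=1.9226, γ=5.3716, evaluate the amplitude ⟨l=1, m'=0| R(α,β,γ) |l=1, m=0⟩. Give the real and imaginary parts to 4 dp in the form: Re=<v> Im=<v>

Re=-0.3446 Im=0.0000

First d^1_{0,0}(β=1.9226), then the phase factors e^{-i(0)α} and e^{-i(0)γ}:
With c≡cos(β/2)=0.572455 and s≡sin(β/2)=0.819936, N=[1·1·1·1]^{1/2}=1.000000
k: max(0,(0)−(0))=0 … min(1+(0),1−(0))=1
  k=0: (−1)^0·1.0000/(1)·0.5725^2·0.8199^0 = +0.327704
  k=1: (−1)^1·1.0000/(1)·0.5725^0·0.8199^2 = -0.672296
d^1_{0,0}(1.9226) = +0.327704 -0.672296 = -0.344592
Phases: e^{-i·(0)·2.5468}=+1.000000+0.000000i, e^{-i·(0)·5.3716}=+1.000000+0.000000i ⇒ D=-0.344592+0.000000i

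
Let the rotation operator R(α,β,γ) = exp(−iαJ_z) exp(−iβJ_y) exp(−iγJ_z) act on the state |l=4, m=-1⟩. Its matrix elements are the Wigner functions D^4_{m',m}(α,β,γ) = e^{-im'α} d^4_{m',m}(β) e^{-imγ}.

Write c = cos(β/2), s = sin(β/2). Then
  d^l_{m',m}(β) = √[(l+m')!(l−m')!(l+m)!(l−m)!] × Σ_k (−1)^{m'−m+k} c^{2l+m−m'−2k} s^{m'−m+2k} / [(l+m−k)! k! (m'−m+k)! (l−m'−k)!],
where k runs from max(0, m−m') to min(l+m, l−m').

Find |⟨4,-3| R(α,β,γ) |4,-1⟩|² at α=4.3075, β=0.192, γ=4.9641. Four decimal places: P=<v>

D^4_{-3,-1}(4.3075,0.192,4.9641) = e^{-i·-3·4.3075}·d^4_{-3,-1}(0.192)·e^{-i·-1·4.9641}. Compute d first:
With c≡cos(β/2)=0.995396 and s≡sin(β/2)=0.095853, N=[1·5040·6·120]^{1/2}=1904.940944
Admissible k: 2..3 (factorial args all ≥0)
  k=2: (−1)^0·1904.9409/(240)·0.9954^6·0.0959^2 = +0.070934
  k=3: (−1)^1·1904.9409/(144)·0.9954^4·0.0959^4 = -0.001096
d^4_{-3,-1}(0.192) = +0.070934 -0.001096 = +0.069837
|D^4_{-3,-1}|² = |d^4_{-3,-1}(β)|² = (+0.069837)² = 0.004877 (the z-rotation phases have unit modulus)

P=0.0049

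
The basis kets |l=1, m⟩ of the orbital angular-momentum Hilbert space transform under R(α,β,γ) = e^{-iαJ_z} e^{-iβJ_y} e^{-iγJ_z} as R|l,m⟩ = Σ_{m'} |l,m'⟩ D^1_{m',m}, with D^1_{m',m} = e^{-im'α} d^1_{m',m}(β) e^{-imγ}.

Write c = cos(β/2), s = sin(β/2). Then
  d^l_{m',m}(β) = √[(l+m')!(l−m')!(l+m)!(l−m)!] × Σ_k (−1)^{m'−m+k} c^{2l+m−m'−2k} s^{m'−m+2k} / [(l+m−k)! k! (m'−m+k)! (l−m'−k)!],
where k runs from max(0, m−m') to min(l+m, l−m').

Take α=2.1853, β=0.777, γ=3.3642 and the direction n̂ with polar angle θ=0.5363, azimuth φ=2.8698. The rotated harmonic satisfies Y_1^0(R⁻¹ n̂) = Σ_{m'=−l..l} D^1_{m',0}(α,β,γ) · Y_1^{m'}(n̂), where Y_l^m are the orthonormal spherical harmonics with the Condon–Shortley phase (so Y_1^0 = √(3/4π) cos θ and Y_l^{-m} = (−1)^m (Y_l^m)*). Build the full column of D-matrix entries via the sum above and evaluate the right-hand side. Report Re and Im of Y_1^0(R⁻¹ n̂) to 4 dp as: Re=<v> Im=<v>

Need the full column D^1_{m',0} for m'=−1..1 at α=2.1853, β=0.777, γ=3.3642.
cos(β/2)=0.925478, sin(β/2)=0.378801
d^1_{-1,0}: single k=1 term ⇒ +0.495783;  D = -0.285845+0.405085i
d^1_{0,0}: k∈[0..1] ⇒ +0.856510 -0.143490 = +0.713020;  D = +0.713020+0.000000i
d^1_{1,0}: single k=0 term ⇒ -0.495783;  D = +0.285845+0.405085i
Y_1^{m'}(θ=0.5363,φ=2.8698) and Σ D·Y over m':
  (-0.2858+0.4051i)·(-0.1701-0.0474i)  (+0.7130+0.0000i)·(+0.4200+0.0000i)  (+0.2858+0.4051i)·(+0.1701-0.0474i)
Y_1^0(R⁻¹ n̂) = +0.435085+0.000000i

Re=0.4351 Im=0.0000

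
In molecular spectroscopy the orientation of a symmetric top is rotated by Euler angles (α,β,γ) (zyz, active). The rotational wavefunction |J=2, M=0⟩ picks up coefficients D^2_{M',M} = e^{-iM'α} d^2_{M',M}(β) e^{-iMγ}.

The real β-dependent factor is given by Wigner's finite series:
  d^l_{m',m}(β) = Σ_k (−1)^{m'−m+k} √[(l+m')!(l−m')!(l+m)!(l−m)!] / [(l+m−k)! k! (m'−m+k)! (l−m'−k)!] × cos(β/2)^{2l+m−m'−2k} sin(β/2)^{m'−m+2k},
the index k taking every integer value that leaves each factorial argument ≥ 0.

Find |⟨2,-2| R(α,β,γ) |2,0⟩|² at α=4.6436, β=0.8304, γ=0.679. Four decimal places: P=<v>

P=0.1114

D^2_{-2,0}(4.6436,0.8304,0.679) = e^{-i·-2·4.6436}·d^2_{-2,0}(0.8304)·e^{-i·0·0.679}. Compute d first:
c=cos(0.8304/2)=0.915036, s=sin(0.8304/2)=0.403373; N=√[1·24·2·2]=9.797959
Admissible k: 2..2 (factorial args all ≥0)
  k=2: (−1)^0·9.7980/(4)·0.9150^2·0.4034^2 = +0.333707
d^2_{-2,0}(0.8304) = +0.333707
|D^2_{-2,0}|² = |d^2_{-2,0}(β)|² = (+0.333707)² = 0.111360 (the z-rotation phases have unit modulus)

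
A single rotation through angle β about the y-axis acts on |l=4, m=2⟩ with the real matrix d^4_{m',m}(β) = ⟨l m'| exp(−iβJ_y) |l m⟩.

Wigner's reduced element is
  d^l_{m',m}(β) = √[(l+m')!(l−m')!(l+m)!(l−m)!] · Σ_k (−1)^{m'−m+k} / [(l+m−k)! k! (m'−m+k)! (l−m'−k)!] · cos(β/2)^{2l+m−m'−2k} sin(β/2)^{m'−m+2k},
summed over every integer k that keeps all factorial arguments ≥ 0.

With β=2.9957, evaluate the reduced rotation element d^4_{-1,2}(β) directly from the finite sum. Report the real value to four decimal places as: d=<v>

d^4_{-1,2}(β=2.9957) via Wigner's sum:
Half-angle: c=0.072882, s=0.997341. N=√(6·120·720·2)=1018.233765
k∈{3,4,5} keeps every argument non-negative
  k=3: (−1)^0·1018.2338/(72)·0.0729^5·0.9973^3 = +0.000029
  k=4: (−1)^1·1018.2338/(48)·0.0729^3·0.9973^5 = -0.008104
  k=5: (−1)^2·1018.2338/(240)·0.0729^1·0.9973^7 = +0.303500
d^4_{-1,2}(2.9957) = +0.000029 -0.008104 +0.303500 = +0.295425

d=0.2954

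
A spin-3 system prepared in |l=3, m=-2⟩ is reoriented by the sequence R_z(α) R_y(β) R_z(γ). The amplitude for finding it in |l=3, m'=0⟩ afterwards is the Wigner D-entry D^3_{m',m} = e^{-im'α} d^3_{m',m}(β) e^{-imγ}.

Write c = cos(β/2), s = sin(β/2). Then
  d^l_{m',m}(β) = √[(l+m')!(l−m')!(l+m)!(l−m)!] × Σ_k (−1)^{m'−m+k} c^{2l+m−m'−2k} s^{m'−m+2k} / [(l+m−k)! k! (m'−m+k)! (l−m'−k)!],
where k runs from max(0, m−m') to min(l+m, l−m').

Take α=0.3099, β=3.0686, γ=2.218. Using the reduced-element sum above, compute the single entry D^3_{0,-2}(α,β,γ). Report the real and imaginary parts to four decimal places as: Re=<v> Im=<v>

Re=0.0020 Im=0.0070

Split into d^3_{0,-2}(β=3.0686) × two z-phases.
Half-angle: c=0.036488, s=0.999334. N=√(6·6·1·120)=65.726707
k: max(0,(-2)−(0))=0 … min(3+(-2),3−(0))=1
  k=0: (−1)^2·65.7267/(12)·0.0365^4·0.9993^2 = +0.000010
  k=1: (−1)^3·65.7267/(12)·0.0365^2·0.9993^4 = -0.007273
d^3_{0,-2}(3.0686) = +0.000010 -0.007273 = -0.007263
D = (+1.000000+0.000000i)·(-0.007263)·(-0.272883-0.962047i) = +0.001982+0.006988i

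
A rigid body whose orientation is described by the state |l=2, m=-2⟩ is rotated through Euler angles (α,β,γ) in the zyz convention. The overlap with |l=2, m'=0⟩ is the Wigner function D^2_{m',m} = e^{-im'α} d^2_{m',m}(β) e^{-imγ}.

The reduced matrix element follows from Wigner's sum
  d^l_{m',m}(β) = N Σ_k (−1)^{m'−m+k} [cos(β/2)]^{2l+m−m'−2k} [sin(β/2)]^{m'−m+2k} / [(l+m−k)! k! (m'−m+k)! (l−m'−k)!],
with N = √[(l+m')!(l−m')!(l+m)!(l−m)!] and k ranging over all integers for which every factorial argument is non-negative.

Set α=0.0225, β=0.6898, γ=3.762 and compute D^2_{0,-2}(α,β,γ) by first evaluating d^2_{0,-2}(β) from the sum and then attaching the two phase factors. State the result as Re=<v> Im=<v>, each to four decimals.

D^2_{0,-2}(0.0225,0.6898,3.762) = e^{-i·0·0.0225}·d^2_{0,-2}(0.6898)·e^{-i·-2·3.762}. Compute d first:
With c≡cos(β/2)=0.941109 and s≡sin(β/2)=0.338103, N=[2·2·1·24]^{1/2}=9.797959
The bounds max(0,m−m')=0 and min(l+m,l−m')=0 give 1 term
  k=0: (−1)^2·9.7980/(4)·0.9411^2·0.3381^2 = +0.248001
d^2_{0,-2}(0.6898) = +0.248001
Attach z-rotation phases: D = e^{-i(0)(0.0225)}·(+0.248001)·e^{-i(-2)(3.762)} = +0.080359+0.234621i

Re=0.0804 Im=0.2346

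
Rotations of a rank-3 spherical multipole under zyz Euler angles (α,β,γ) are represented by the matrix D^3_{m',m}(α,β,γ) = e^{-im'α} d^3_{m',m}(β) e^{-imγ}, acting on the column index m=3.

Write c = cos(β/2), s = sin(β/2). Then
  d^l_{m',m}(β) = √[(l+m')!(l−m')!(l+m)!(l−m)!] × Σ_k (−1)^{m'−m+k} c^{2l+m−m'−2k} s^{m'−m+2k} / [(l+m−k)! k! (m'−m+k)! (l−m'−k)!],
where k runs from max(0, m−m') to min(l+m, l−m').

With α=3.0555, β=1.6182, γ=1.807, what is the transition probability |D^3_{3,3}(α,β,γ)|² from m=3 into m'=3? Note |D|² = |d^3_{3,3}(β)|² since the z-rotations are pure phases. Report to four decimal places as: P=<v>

P=0.0117

Split into d^3_{3,3}(β=1.6182) × two z-phases.
Half-angle: c=0.690150, s=0.723666. N=√(720·1·720·1)=720.000000
Admissible k: 0..0 (factorial args all ≥0)
  k=0: (−1)^0·720.0000/(720)·0.6902^6·0.7237^0 = +0.108059
d^3_{3,3}(1.6182) = +0.108059
|D^3_{3,3}|² = |d^3_{3,3}(β)|² = (+0.108059)² = 0.011677 (the z-rotation phases have unit modulus)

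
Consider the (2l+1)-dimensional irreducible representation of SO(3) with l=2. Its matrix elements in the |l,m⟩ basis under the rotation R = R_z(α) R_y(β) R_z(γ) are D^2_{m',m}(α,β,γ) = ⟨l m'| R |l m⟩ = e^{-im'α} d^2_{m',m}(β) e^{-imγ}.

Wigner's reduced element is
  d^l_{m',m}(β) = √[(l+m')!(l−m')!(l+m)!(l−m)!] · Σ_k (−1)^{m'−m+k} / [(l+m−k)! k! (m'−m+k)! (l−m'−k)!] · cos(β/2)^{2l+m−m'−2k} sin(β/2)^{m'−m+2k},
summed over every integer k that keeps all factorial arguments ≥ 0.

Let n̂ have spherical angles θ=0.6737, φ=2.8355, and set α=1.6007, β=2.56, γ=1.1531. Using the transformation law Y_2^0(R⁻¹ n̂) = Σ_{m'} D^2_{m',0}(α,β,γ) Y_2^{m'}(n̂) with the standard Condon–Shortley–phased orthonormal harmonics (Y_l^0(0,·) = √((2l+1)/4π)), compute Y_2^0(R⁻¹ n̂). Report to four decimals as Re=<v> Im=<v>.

Re=-0.0395 Im=0.0000

Need the full column D^2_{m',0} for m'=−2..2 at α=1.6007, β=2.56, γ=1.1531.
cos(β/2)=0.286715, sin(β/2)=0.958016
d^2_{-2,0}: single k=2 term ⇒ +0.184809;  D = -0.184478-0.011046i
d^2_{-1,0}: k∈[1..2] ⇒ +0.055310 -0.617511 = -0.562201;  D = +0.016809-0.561950i
d^2_{0,0}: k∈[0..2] ⇒ +0.006758 -0.301791 +0.842347 = +0.547313;  D = +0.547313+0.000000i
d^2_{1,0}: k∈[0..1] ⇒ -0.055310 +0.617511 = +0.562201;  D = -0.016809-0.561950i
d^2_{2,0}: single k=0 term ⇒ +0.184809;  D = -0.184478+0.011046i
Y_2^{m'}(θ=0.6737,φ=2.8355) and Σ D·Y over m':
  (-0.1845-0.0110i)·(+0.1230+0.0864i)  (+0.0168-0.5619i)·(-0.3592-0.1135i)  (+0.5473+0.0000i)·(+0.2625+0.0000i)  (-0.0168-0.5619i)·(+0.3592-0.1135i)  (-0.1845+0.0110i)·(+0.1230-0.0864i)
Y_2^0(R⁻¹ n̂) = -0.039461-0.000000i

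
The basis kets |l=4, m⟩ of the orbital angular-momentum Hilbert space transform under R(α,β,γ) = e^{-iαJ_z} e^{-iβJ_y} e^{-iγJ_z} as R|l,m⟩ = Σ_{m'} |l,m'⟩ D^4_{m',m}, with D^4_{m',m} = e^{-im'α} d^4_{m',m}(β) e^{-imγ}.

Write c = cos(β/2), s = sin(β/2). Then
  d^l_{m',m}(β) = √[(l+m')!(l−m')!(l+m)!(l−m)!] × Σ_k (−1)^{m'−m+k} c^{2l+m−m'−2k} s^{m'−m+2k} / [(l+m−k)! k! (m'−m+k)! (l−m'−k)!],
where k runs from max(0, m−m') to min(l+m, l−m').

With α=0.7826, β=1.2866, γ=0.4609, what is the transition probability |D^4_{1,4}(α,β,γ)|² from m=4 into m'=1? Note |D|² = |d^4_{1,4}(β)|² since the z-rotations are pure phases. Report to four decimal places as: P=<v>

P=0.2805

Split into d^4_{1,4}(β=1.2866) × two z-phases.
Half-angle: c=0.800121, s=0.599839. N=√(120·6·40320·1)=5387.986637
k: max(0,(4)−(1))=3 … min(4+(4),4−(1))=3
  k=3: (−1)^0·5387.9866/(720)·0.8001^5·0.5998^3 = +0.529634
d^4_{1,4}(1.2866) = +0.529634
|D^4_{1,4}|² = |d^4_{1,4}(β)|² = (+0.529634)² = 0.280512 (the z-rotation phases have unit modulus)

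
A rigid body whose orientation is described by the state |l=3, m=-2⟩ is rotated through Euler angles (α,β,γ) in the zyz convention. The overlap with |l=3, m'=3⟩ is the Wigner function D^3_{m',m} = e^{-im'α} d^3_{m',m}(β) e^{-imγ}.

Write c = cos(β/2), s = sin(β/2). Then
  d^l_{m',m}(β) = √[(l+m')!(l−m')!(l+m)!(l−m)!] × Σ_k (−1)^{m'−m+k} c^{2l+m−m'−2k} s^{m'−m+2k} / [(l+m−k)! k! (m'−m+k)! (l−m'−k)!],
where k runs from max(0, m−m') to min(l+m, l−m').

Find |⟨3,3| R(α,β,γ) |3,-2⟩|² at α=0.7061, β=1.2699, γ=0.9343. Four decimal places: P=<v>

D^3_{3,-2}(0.7061,1.2699,0.9343) = e^{-i·3·0.7061}·d^3_{3,-2}(1.2699)·e^{-i·-2·0.9343}. Compute d first:
Half-angle: c=0.805101, s=0.593137. N=√(720·1·1·120)=293.938769
k: max(0,(-2)−(3))=0 … min(3+(-2),3−(3))=0
  k=0: (−1)^5·293.9388/(120)·0.8051^1·0.5931^5 = -0.144778
d^3_{3,-2}(1.2699) = -0.144778
|D^3_{3,-2}|² = |d^3_{3,-2}(β)|² = (-0.144778)² = 0.020961 (the z-rotation phases have unit modulus)

P=0.0210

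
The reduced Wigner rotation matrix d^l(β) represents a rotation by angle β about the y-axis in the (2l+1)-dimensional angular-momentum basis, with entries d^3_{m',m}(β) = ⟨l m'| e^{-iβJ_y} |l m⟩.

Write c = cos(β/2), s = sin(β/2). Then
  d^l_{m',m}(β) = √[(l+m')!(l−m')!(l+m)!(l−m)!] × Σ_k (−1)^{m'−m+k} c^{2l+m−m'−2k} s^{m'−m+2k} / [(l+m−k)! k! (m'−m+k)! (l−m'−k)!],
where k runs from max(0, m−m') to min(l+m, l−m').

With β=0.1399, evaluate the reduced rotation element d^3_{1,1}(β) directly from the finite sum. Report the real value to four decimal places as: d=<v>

d=0.9469

d^3_{1,1}(β=0.1399) via Wigner's sum:
Half-angle: c=0.997554, s=0.069893. N=√(24·2·24·2)=48.000000
Admissible k: 0..2 (factorial args all ≥0)
  k=0: (−1)^0·48.0000/(48)·0.9976^6·0.0699^0 = +0.985416
  k=1: (−1)^1·48.0000/(6)·0.9976^4·0.0699^2 = -0.038699
  k=2: (−1)^2·48.0000/(8)·0.9976^2·0.0699^4 = +0.000142
d^3_{1,1}(0.1399) = +0.985416 -0.038699 +0.000142 = +0.946860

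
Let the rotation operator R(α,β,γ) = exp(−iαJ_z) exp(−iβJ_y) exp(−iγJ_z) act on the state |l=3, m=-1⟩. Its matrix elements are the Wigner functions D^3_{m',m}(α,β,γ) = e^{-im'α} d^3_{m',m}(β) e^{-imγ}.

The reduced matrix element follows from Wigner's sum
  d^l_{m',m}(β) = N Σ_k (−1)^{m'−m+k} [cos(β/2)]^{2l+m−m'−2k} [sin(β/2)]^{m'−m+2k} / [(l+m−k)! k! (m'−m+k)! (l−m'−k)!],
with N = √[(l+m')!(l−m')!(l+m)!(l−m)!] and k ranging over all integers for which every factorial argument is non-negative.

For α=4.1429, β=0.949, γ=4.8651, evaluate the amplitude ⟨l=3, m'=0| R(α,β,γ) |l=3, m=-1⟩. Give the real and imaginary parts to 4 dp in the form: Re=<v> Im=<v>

Re=-0.0373 Im=0.2423

Split into d^3_{0,-1}(β=0.949) × two z-phases.
Half-angle: c=0.889521, s=0.456894. N=√(6·6·2·24)=41.569219
k: max(0,(-1)−(0))=0 … min(3+(-1),3−(0))=2
  k=0: (−1)^1·41.5692/(12)·0.8895^5·0.4569^1 = -0.881429
  k=1: (−1)^2·41.5692/(4)·0.8895^3·0.4569^3 = +0.697632
  k=2: (−1)^3·41.5692/(12)·0.8895^1·0.4569^5 = -0.061351
d^3_{0,-1}(0.949) = -0.881429 +0.697632 -0.061351 = -0.245148
D = (+1.000000+0.000000i)·(-0.245148)·(+0.152118-0.988362i) = -0.037292+0.242295i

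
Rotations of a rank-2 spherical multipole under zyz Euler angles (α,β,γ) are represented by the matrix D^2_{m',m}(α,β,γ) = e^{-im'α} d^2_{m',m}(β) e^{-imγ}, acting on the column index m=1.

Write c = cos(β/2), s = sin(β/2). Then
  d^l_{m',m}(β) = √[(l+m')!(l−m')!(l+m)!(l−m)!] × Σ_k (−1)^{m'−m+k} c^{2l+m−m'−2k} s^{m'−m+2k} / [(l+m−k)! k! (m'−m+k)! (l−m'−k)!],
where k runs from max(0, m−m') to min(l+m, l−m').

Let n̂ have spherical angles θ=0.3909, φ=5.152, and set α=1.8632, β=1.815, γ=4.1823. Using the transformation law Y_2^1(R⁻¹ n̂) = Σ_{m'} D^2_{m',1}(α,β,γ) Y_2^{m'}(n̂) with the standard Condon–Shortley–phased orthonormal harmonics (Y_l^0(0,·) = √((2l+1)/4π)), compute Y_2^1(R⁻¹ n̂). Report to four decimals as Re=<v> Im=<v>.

Re=0.2075 Im=-0.3037

Need the full column D^2_{m',1} for m'=−2..2 at α=1.8632, β=1.815, γ=4.1823.
cos(β/2)=0.615718, sin(β/2)=0.787967
d^2_{-2,1}: single k=3 term ⇒ +0.602470;  D = +0.540937-0.265250i
d^2_{-1,1}: k∈[2..3] ⇒ +0.706155 -0.385507 = +0.320649;  D = -0.218168-0.234986i
d^2_{0,1}: k∈[1..2] ⇒ +0.450535 -0.737872 = -0.287337;  D = +0.145281-0.247904i
d^2_{1,1}: k∈[0..1] ⇒ +0.143723 -0.706155 = -0.562432;  D = -0.546620-0.132427i
d^2_{2,1}: single k=0 term ⇒ -0.367860;  D = +0.020119+0.367310i
Y_2^{m'}(θ=0.3909,φ=5.152) and Σ D·Y over m':
  (+0.5409-0.2652i)·(-0.0358+0.0432i)  (-0.2182-0.2350i)·(+0.1158+0.2463i)  (+0.1453-0.2479i)·(+0.4934+0.0000i)  (-0.5466-0.1324i)·(-0.1158+0.2463i)  (+0.0201+0.3673i)·(-0.0358-0.0432i)
Y_2^1(R⁻¹ n̂) = +0.207469-0.303702i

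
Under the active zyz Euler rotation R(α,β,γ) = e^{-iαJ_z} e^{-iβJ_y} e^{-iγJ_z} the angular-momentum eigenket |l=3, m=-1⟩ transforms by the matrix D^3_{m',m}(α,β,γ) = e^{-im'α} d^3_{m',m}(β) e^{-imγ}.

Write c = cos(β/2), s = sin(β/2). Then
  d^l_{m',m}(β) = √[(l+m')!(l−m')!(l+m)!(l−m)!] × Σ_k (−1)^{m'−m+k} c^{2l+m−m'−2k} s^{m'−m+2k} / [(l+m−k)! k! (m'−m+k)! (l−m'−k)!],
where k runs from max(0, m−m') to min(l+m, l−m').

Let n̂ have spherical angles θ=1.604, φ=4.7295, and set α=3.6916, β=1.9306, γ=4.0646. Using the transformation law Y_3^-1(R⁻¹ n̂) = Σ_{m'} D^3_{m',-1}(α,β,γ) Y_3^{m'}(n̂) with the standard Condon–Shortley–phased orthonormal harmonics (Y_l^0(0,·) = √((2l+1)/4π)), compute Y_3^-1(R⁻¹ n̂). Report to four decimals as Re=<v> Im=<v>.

Re=-0.0358 Im=0.0382

Need the full column D^3_{m',-1} for m'=−3..3 at α=3.6916, β=1.9306, γ=4.0646.
cos(β/2)=0.569170, sin(β/2)=0.822220
d^3_{-3,-1}: single k=2 term ⇒ +0.274783;  D = -0.231553+0.147949i
d^3_{-2,-1}: k∈[1..2] ⇒ +0.155310 -0.648217 = -0.492907;  D = -0.215385+0.443358i
d^3_{-1,-1}: k∈[0..2] ⇒ +0.033998 -0.567590 +0.888356 = +0.354765;  D = +0.034634+0.353070i
d^3_{0,-1}: k∈[0..2] ⇒ -0.170133 +1.065129 -0.740922 = +0.154074;  D = -0.092972-0.122862i
d^3_{1,-1}: k∈[0..2] ⇒ +0.425692 -1.184475 +0.308978 = -0.449805;  D = -0.418876-0.163914i
d^3_{2,-1}: k∈[0..1] ⇒ -0.648217 +0.676366 = +0.028149;  D = -0.027709+0.004957i
d^3_{3,-1}: single k=0 term ⇒ +0.573431;  D = +0.428446-0.381127i
Y_3^{m'}(θ=1.604,φ=4.7295) and Σ D·Y over m':
  (-0.2316+0.1479i)·(-0.0214-0.4160i)  (-0.2154+0.4434i)·(+0.0339-0.0012i)  (+0.0346+0.3531i)·(-0.0055-0.3212i)  (-0.0930-0.1229i)·(+0.0371+0.0000i)  (-0.4189-0.1639i)·(+0.0055-0.3212i)  (-0.0277+0.0050i)·(+0.0339+0.0012i)  (+0.4284-0.3811i)·(+0.0214-0.4160i)
Y_3^-1(R⁻¹ n̂) = -0.035807+0.038199i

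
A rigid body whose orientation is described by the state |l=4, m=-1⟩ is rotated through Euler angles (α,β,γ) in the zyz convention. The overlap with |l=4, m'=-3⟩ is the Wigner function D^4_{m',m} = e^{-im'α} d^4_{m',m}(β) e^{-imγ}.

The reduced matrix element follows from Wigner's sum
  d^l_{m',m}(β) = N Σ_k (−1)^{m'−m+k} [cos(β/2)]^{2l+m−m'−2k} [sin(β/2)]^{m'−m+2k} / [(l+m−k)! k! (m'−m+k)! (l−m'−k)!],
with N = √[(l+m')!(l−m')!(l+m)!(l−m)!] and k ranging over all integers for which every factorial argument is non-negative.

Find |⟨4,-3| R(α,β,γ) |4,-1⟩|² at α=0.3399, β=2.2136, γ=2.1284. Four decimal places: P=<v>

D^4_{-3,-1}(0.3399,2.2136,2.1284) = e^{-i·-3·0.3399}·d^4_{-3,-1}(2.2136)·e^{-i·-1·2.1284}. Compute d first:
c=cos(2.2136/2)=0.447525, s=sin(2.2136/2)=0.894271; N=√[1·5040·6·120]=1904.940944
k: max(0,(-1)−(-3))=2 … min(4+(-1),4−(-3))=3
  k=2: (−1)^0·1904.9409/(240)·0.4475^6·0.8943^2 = +0.050994
  k=3: (−1)^1·1904.9409/(144)·0.4475^4·0.8943^4 = -0.339365
d^4_{-3,-1}(2.2136) = +0.050994 -0.339365 = -0.288371
|D^4_{-3,-1}|² = |d^4_{-3,-1}(β)|² = (-0.288371)² = 0.083158 (the z-rotation phases have unit modulus)

P=0.0832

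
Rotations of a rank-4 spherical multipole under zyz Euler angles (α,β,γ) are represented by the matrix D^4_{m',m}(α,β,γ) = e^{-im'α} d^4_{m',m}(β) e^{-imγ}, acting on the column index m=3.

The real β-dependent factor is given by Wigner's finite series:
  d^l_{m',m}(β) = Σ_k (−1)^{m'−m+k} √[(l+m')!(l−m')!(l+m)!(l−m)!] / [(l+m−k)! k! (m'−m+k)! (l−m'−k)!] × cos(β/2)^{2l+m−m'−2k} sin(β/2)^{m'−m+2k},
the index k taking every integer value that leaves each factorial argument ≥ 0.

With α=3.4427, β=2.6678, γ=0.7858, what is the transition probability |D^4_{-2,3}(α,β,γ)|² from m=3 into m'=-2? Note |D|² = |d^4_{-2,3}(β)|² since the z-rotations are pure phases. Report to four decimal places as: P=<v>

P=0.3531

Split into d^4_{-2,3}(β=2.6678) × two z-phases.
Half-angle: c=0.234687, s=0.972071. N=√(2·720·5040·1)=2693.993318
The bounds max(0,m−m')=5 and min(l+m,l−m')=6 give 2 terms
  k=5: (−1)^0·2693.9933/(240)·0.2347^3·0.9721^5 = +0.125933
  k=6: (−1)^1·2693.9933/(720)·0.2347^1·0.9721^7 = -0.720176
d^4_{-2,3}(2.6678) = +0.125933 -0.720176 = -0.594243
|D^4_{-2,3}|² = |d^4_{-2,3}(β)|² = (-0.594243)² = 0.353124 (the z-rotation phases have unit modulus)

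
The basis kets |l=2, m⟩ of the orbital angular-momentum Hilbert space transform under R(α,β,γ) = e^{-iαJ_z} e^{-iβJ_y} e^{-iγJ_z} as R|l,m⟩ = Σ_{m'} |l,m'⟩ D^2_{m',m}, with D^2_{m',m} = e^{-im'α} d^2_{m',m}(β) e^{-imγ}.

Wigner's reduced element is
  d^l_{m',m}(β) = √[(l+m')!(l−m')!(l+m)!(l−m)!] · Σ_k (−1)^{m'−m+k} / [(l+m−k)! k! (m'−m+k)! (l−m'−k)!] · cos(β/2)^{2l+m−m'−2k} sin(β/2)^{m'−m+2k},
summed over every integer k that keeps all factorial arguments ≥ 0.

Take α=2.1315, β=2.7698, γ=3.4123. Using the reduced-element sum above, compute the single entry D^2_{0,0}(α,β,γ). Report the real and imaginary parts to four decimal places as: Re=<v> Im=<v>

First d^2_{0,0}(β=2.7698), then the phase factors e^{-i(0)α} and e^{-i(0)γ}:
c=cos(2.7698/2)=0.184827, s=sin(2.7698/2)=0.982771; N=√[2·2·2·2]=4.000000
Admissible k: 0..2 (factorial args all ≥0)
  k=0: (−1)^0·4.0000/(4)·0.1848^4·0.9828^0 = +0.001167
  k=1: (−1)^1·4.0000/(1)·0.1848^2·0.9828^2 = -0.131977
  k=2: (−1)^2·4.0000/(4)·0.1848^0·0.9828^4 = +0.932845
d^2_{0,0}(2.7698) = +0.001167 -0.131977 +0.932845 = +0.802035
Phases: e^{-i·(0)·2.1315}=+1.000000+0.000000i, e^{-i·(0)·3.4123}=+1.000000+0.000000i ⇒ D=+0.802035+0.000000i

Re=0.8020 Im=0.0000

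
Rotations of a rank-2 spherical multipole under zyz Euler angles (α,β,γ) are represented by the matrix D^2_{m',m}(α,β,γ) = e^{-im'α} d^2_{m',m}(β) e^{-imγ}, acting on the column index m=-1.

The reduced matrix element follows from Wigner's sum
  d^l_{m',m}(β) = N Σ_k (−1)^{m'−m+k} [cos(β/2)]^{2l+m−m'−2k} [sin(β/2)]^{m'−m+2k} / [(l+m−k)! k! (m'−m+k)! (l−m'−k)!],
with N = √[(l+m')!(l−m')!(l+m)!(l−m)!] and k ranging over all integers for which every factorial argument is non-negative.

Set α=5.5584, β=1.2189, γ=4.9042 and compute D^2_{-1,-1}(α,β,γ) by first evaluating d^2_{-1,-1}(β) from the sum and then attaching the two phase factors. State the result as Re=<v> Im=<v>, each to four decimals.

Re=0.1061 Im=0.1799

Split into d^2_{-1,-1}(β=1.2189) × two z-phases.
c=cos(1.2189/2)=0.819963, s=sin(1.2189/2)=0.572417; N=√[1·6·1·6]=6.000000
Admissible k: 0..1 (factorial args all ≥0)
  k=0: (−1)^0·6.0000/(6)·0.8200^4·0.5724^0 = +0.452040
  k=1: (−1)^1·6.0000/(2)·0.8200^2·0.5724^2 = -0.660898
d^2_{-1,-1}(1.2189) = +0.452040 -0.660898 = -0.208857
D = (+0.748642-0.662975i)·(-0.208857)·(+0.190637-0.981661i) = +0.106120+0.179889i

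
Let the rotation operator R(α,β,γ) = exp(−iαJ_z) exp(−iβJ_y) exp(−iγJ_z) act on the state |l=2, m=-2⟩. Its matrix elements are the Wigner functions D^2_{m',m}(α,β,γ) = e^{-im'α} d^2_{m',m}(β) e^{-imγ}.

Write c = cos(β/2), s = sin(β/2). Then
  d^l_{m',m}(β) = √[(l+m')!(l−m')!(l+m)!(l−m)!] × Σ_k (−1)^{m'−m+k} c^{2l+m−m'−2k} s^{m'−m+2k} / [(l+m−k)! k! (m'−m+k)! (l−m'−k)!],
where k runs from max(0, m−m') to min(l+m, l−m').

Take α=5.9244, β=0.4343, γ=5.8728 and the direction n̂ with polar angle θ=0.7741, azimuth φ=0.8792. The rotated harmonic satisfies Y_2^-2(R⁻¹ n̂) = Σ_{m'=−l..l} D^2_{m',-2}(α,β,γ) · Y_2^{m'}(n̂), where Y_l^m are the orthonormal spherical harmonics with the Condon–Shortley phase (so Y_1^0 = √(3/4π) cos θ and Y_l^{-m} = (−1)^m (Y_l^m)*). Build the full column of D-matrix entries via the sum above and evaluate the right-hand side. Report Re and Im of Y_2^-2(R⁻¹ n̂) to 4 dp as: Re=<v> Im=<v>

Re=-0.0776 Im=0.1535

Need the full column D^2_{m',-2} for m'=−2..2 at α=5.9244, β=0.4343, γ=5.8728.
cos(β/2)=0.976515, sin(β/2)=0.215447
d^2_{-2,-2}: single k=0 term ⇒ +0.909319;  D = +0.029507-0.908841i
d^2_{-1,-2}: single k=0 term ⇒ -0.401244;  D = -0.153009+0.370925i
d^2_{0,-2}: single k=0 term ⇒ +0.108422;  D = +0.073907-0.079329i
d^2_{1,-2}: single k=0 term ⇒ -0.019531;  D = -0.017484+0.008706i
d^2_{2,-2}: single k=0 term ⇒ +0.002155;  D = +0.002143-0.000222i
Y_2^{m'}(θ=0.7741,φ=0.8792) and Σ D·Y over m':
  (+0.0295-0.9088i)·(-0.0352-0.1855i)  (-0.1530+0.3709i)·(+0.2463-0.2974i)  (+0.0739-0.0793i)·(+0.1684+0.0000i)  (-0.0175+0.0087i)·(-0.2463-0.2974i)  (+0.0021-0.0002i)·(-0.0352+0.1855i)
Y_2^-2(R⁻¹ n̂) = -0.077643+0.153496i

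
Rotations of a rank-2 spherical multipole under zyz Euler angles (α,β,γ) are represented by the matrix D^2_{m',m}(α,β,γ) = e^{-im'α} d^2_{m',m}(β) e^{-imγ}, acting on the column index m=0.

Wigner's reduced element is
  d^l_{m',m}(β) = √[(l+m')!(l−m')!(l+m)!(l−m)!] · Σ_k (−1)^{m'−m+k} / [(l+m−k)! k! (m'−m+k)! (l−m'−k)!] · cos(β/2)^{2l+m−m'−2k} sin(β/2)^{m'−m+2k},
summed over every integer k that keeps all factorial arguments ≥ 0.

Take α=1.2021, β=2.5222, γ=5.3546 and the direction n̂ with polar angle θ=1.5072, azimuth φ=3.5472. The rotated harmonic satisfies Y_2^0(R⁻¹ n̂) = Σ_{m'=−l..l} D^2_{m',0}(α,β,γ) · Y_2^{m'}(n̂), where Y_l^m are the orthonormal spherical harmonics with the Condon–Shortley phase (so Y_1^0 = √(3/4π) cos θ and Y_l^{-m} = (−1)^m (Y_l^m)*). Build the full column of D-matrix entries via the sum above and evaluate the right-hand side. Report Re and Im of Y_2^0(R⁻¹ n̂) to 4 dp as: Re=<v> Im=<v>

Re=-0.1179 Im=0.0000

Need the full column D^2_{m',0} for m'=−2..2 at α=1.2021, β=2.5222, γ=5.3546.
cos(β/2)=0.304769, sin(β/2)=0.952426
d^2_{-2,0}: single k=2 term ⇒ +0.206386;  D = -0.152772+0.138766i
d^2_{-1,0}: k∈[1..2] ⇒ +0.066042 -0.644972 = -0.578930;  D = -0.208646-0.540025i
d^2_{0,0}: k∈[0..2] ⇒ +0.008628 -0.337028 +0.822859 = +0.494459;  D = +0.494459+0.000000i
d^2_{1,0}: k∈[0..1] ⇒ -0.066042 +0.644972 = +0.578930;  D = +0.208646-0.540025i
d^2_{2,0}: single k=0 term ⇒ +0.206386;  D = -0.152772-0.138766i
Y_2^{m'}(θ=1.5072,φ=3.5472) and Σ D·Y over m':
  (-0.1528+0.1388i)·(+0.2649-0.2790i)  (-0.2086-0.5400i)·(-0.0450+0.0193i)  (+0.4945+0.0000i)·(-0.3116+0.0000i)  (+0.2086-0.5400i)·(+0.0450+0.0193i)  (-0.1528-0.1388i)·(+0.2649+0.2790i)
Y_2^0(R⁻¹ n̂) = -0.117912+0.000000i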